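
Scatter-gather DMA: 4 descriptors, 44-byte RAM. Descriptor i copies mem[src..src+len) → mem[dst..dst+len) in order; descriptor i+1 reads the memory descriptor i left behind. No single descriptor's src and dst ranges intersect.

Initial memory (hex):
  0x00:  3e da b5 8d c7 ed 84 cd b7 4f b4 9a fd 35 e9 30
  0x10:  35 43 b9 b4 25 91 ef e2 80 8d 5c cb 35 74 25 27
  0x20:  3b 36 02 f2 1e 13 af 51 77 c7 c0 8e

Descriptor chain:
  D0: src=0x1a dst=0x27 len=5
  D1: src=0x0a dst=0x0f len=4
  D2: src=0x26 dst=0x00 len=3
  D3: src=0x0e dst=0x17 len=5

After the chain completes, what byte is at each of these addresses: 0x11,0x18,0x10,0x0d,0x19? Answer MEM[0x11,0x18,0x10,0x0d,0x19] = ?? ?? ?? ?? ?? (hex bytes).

#0 dst[0x27+5] := {0x5c,0xcb,0x35,0x74,0x25}
#1 dst[0x0f+4] := {0xb4,0x9a,0xfd,0x35}
#2 dst[0x00+3] := {0xaf,0x5c,0xcb}
#3 dst[0x17+5] := {0xe9,0xb4,0x9a,0xfd,0x35}
query mem[0x11]=0xfd, mem[0x18]=0xb4, mem[0x10]=0x9a, mem[0x0d]=0x35, mem[0x19]=0x9a

MEM[0x11,0x18,0x10,0x0d,0x19] = fd b4 9a 35 9a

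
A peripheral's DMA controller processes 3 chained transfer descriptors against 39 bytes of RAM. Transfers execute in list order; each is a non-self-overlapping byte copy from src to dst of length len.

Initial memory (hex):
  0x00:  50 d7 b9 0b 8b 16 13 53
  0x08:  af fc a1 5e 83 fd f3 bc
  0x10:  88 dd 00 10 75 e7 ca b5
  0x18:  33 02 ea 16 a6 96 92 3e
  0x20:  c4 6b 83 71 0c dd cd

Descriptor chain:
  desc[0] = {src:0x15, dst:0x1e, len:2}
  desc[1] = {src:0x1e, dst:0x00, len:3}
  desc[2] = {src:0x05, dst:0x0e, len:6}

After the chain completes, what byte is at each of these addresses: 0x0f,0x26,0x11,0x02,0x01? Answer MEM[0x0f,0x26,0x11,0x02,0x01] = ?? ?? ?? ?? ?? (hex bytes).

MEM[0x0f,0x26,0x11,0x02,0x01] = 13 cd af c4 ca

[0] 0x15->0x1e len=2 : e7 ca
[1] 0x1e->0x00 len=3 : e7 ca c4
[2] 0x05->0x0e len=6 : 16 13 53 af fc a1
query mem[0x0f]=0x13, mem[0x26]=0xcd, mem[0x11]=0xaf, mem[0x02]=0xc4, mem[0x01]=0xca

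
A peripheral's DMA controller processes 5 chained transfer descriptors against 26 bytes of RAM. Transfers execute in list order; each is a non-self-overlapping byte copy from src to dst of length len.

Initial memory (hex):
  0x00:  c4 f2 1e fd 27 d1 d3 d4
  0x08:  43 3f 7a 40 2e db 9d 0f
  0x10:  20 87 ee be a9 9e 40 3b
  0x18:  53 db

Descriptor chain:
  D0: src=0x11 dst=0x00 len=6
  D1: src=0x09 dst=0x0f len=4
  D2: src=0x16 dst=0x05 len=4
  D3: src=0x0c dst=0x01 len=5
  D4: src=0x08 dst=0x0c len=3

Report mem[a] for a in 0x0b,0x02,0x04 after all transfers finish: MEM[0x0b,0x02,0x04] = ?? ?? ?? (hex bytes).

  after D0: wrote 6B at 0x00 = 87eebea99e40
  after D1: wrote 4B at 0x0f = 3f7a402e
  after D2: wrote 4B at 0x05 = 403b53db
  after D3: wrote 5B at 0x01 = 2edb9d3f7a
  after D4: wrote 3B at 0x0c = db3f7a
query mem[0x0b]=0x40, mem[0x02]=0xdb, mem[0x04]=0x3f

MEM[0x0b,0x02,0x04] = 40 db 3f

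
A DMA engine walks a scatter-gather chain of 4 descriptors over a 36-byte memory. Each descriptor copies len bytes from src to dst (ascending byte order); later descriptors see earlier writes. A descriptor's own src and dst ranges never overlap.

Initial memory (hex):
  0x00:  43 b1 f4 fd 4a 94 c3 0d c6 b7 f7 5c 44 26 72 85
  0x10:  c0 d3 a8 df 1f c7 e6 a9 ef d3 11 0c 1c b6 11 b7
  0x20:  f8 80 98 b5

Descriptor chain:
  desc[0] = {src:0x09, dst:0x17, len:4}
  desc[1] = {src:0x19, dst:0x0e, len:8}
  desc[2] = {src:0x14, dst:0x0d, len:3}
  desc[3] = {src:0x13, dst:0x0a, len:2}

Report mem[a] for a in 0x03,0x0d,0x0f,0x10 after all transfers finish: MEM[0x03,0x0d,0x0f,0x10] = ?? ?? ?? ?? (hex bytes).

MEM[0x03,0x0d,0x0f,0x10] = fd b7 e6 0c

D0: mem[0x17..0x1a] <- [b7 f7 5c 44]
D1: mem[0x0e..0x15] <- [5c 44 0c 1c b6 11 b7 f8]
D2: mem[0x0d..0x0f] <- [b7 f8 e6]
D3: mem[0x0a..0x0b] <- [11 b7]
query mem[0x03]=0xfd, mem[0x0d]=0xb7, mem[0x0f]=0xe6, mem[0x10]=0x0c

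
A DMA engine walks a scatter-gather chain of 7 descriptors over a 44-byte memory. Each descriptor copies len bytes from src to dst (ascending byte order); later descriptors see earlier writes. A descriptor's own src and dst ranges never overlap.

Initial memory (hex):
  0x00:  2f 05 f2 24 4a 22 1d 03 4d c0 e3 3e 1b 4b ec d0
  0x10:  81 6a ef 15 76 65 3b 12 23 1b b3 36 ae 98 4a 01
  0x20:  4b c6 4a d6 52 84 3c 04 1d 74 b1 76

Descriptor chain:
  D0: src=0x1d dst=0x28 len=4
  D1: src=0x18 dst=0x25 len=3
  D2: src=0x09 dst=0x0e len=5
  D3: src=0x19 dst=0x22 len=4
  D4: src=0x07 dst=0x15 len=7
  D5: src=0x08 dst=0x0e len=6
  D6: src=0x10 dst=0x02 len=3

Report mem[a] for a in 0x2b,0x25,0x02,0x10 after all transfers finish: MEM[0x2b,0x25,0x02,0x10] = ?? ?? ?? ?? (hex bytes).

MEM[0x2b,0x25,0x02,0x10] = 4b ae e3 e3

[0] 0x1d->0x28 len=4 : 98 4a 01 4b
[1] 0x18->0x25 len=3 : 23 1b b3
[2] 0x09->0x0e len=5 : c0 e3 3e 1b 4b
[3] 0x19->0x22 len=4 : 1b b3 36 ae
[4] 0x07->0x15 len=7 : 03 4d c0 e3 3e 1b 4b
[5] 0x08->0x0e len=6 : 4d c0 e3 3e 1b 4b
[6] 0x10->0x02 len=3 : e3 3e 1b
query mem[0x2b]=0x4b, mem[0x25]=0xae, mem[0x02]=0xe3, mem[0x10]=0xe3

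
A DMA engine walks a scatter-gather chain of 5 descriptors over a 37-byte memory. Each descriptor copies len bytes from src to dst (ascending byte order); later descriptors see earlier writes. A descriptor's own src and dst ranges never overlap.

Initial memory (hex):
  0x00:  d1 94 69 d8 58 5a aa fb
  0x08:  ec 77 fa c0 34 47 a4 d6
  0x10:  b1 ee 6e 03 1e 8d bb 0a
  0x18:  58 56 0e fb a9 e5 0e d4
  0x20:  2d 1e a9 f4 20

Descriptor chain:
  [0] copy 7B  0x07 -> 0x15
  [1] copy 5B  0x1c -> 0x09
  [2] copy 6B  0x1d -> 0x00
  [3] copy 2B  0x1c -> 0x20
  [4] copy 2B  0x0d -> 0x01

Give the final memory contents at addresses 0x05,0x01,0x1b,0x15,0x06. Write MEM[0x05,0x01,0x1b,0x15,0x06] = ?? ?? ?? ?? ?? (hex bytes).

MEM[0x05,0x01,0x1b,0x15,0x06] = a9 2d 47 fb aa

#0 dst[0x15+7] := {0xfb,0xec,0x77,0xfa,0xc0,0x34,0x47}
#1 dst[0x09+5] := {0xa9,0xe5,0x0e,0xd4,0x2d}
#2 dst[0x00+6] := {0xe5,0x0e,0xd4,0x2d,0x1e,0xa9}
#3 dst[0x20+2] := {0xa9,0xe5}
#4 dst[0x01+2] := {0x2d,0xa4}
query mem[0x05]=0xa9, mem[0x01]=0x2d, mem[0x1b]=0x47, mem[0x15]=0xfb, mem[0x06]=0xaa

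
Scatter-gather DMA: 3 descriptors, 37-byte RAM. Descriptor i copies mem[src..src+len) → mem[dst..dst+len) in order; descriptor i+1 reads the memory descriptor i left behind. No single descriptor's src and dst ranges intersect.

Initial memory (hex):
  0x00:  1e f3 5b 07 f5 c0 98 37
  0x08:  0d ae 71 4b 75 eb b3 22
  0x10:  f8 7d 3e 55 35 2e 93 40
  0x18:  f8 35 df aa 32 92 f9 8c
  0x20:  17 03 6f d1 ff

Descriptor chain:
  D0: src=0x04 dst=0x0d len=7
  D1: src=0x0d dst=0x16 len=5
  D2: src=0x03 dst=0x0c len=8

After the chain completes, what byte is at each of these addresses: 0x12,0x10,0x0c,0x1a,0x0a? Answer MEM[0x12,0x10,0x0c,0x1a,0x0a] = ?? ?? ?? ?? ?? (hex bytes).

MEM[0x12,0x10,0x0c,0x1a,0x0a] = ae 37 07 0d 71

D0: mem[0x0d..0x13] <- [f5 c0 98 37 0d ae 71]
D1: mem[0x16..0x1a] <- [f5 c0 98 37 0d]
D2: mem[0x0c..0x13] <- [07 f5 c0 98 37 0d ae 71]
query mem[0x12]=0xae, mem[0x10]=0x37, mem[0x0c]=0x07, mem[0x1a]=0x0d, mem[0x0a]=0x71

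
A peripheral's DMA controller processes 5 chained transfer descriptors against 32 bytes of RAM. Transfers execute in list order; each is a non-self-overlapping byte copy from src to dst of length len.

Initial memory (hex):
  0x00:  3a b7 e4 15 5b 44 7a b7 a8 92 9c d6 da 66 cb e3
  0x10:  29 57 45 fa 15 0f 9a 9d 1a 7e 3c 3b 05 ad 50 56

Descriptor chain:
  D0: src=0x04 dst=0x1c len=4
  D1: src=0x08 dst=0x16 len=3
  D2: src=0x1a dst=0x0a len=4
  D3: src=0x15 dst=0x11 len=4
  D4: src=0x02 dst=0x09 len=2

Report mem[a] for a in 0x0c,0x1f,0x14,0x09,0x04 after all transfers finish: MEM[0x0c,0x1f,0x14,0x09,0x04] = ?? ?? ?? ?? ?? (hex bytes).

D0: mem[0x1c..0x1f] <- [5b 44 7a b7]
D1: mem[0x16..0x18] <- [a8 92 9c]
D2: mem[0x0a..0x0d] <- [3c 3b 5b 44]
D3: mem[0x11..0x14] <- [0f a8 92 9c]
D4: mem[0x09..0x0a] <- [e4 15]
query mem[0x0c]=0x5b, mem[0x1f]=0xb7, mem[0x14]=0x9c, mem[0x09]=0xe4, mem[0x04]=0x5b

MEM[0x0c,0x1f,0x14,0x09,0x04] = 5b b7 9c e4 5b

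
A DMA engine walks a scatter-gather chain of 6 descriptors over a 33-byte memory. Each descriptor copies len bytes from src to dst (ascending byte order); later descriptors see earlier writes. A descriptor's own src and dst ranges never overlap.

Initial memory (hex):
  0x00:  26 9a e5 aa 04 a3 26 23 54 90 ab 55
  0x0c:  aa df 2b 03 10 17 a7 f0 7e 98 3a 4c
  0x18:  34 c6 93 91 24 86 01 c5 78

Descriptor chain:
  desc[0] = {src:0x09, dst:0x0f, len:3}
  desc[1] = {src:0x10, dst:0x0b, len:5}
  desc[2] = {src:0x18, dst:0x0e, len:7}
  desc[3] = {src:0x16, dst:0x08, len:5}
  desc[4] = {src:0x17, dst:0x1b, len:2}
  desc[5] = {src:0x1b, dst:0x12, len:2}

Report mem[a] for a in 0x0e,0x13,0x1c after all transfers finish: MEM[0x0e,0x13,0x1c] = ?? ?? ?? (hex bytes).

D0: mem[0x0f..0x11] <- [90 ab 55]
D1: mem[0x0b..0x0f] <- [ab 55 a7 f0 7e]
D2: mem[0x0e..0x14] <- [34 c6 93 91 24 86 01]
D3: mem[0x08..0x0c] <- [3a 4c 34 c6 93]
D4: mem[0x1b..0x1c] <- [4c 34]
D5: mem[0x12..0x13] <- [4c 34]
query mem[0x0e]=0x34, mem[0x13]=0x34, mem[0x1c]=0x34

MEM[0x0e,0x13,0x1c] = 34 34 34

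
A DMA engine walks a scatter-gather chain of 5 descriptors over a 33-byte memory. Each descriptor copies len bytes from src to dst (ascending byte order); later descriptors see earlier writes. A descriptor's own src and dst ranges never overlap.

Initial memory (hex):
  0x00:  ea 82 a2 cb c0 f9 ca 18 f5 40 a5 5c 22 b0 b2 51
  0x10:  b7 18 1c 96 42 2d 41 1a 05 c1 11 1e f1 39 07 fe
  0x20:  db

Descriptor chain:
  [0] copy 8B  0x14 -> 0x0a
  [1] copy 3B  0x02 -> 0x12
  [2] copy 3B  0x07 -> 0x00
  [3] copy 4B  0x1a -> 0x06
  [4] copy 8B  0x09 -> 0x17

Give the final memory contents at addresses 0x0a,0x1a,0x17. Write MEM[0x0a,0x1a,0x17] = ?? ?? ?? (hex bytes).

MEM[0x0a,0x1a,0x17] = 42 41 39

D0: mem[0x0a..0x11] <- [42 2d 41 1a 05 c1 11 1e]
D1: mem[0x12..0x14] <- [a2 cb c0]
D2: mem[0x00..0x02] <- [18 f5 40]
D3: mem[0x06..0x09] <- [11 1e f1 39]
D4: mem[0x17..0x1e] <- [39 42 2d 41 1a 05 c1 11]
query mem[0x0a]=0x42, mem[0x1a]=0x41, mem[0x17]=0x39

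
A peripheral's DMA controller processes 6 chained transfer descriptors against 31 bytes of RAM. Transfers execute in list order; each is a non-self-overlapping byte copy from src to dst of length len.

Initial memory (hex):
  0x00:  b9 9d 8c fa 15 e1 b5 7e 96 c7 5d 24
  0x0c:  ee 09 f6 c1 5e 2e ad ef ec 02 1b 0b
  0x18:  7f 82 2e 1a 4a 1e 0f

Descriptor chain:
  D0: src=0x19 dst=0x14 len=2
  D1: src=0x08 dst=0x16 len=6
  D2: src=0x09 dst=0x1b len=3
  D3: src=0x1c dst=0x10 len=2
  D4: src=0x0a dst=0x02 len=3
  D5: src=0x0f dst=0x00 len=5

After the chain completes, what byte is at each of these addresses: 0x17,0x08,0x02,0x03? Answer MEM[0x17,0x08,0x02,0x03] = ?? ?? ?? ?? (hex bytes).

MEM[0x17,0x08,0x02,0x03] = c7 96 24 ad

#0 dst[0x14+2] := {0x82,0x2e}
#1 dst[0x16+6] := {0x96,0xc7,0x5d,0x24,0xee,0x09}
#2 dst[0x1b+3] := {0xc7,0x5d,0x24}
#3 dst[0x10+2] := {0x5d,0x24}
#4 dst[0x02+3] := {0x5d,0x24,0xee}
#5 dst[0x00+5] := {0xc1,0x5d,0x24,0xad,0xef}
query mem[0x17]=0xc7, mem[0x08]=0x96, mem[0x02]=0x24, mem[0x03]=0xad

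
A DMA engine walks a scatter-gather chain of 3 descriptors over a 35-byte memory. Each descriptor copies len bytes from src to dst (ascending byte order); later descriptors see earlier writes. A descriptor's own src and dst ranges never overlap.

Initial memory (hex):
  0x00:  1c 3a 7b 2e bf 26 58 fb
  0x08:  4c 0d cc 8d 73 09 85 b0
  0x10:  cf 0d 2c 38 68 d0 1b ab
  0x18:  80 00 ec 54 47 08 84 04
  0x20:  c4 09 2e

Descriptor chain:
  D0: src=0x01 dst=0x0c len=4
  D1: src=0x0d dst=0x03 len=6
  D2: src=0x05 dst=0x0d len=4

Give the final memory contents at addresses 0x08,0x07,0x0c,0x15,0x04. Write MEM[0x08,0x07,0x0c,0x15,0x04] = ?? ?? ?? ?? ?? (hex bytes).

D0: mem[0x0c..0x0f] <- [3a 7b 2e bf]
D1: mem[0x03..0x08] <- [7b 2e bf cf 0d 2c]
D2: mem[0x0d..0x10] <- [bf cf 0d 2c]
query mem[0x08]=0x2c, mem[0x07]=0x0d, mem[0x0c]=0x3a, mem[0x15]=0xd0, mem[0x04]=0x2e

MEM[0x08,0x07,0x0c,0x15,0x04] = 2c 0d 3a d0 2e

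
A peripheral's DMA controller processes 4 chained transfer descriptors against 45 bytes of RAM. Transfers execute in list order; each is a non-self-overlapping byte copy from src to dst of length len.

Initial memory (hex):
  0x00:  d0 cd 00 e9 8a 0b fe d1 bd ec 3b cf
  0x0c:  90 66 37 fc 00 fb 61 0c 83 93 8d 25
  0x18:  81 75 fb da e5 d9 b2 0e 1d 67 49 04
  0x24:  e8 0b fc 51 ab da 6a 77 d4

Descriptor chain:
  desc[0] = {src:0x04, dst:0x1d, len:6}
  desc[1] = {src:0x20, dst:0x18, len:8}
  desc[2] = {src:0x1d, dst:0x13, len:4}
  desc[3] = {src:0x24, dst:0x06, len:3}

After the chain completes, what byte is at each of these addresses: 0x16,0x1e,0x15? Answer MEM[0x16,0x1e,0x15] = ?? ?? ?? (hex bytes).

MEM[0x16,0x1e,0x15] = d1 fc 51

D0: mem[0x1d..0x22] <- [8a 0b fe d1 bd ec]
D1: mem[0x18..0x1f] <- [d1 bd ec 04 e8 0b fc 51]
D2: mem[0x13..0x16] <- [0b fc 51 d1]
D3: mem[0x06..0x08] <- [e8 0b fc]
query mem[0x16]=0xd1, mem[0x1e]=0xfc, mem[0x15]=0x51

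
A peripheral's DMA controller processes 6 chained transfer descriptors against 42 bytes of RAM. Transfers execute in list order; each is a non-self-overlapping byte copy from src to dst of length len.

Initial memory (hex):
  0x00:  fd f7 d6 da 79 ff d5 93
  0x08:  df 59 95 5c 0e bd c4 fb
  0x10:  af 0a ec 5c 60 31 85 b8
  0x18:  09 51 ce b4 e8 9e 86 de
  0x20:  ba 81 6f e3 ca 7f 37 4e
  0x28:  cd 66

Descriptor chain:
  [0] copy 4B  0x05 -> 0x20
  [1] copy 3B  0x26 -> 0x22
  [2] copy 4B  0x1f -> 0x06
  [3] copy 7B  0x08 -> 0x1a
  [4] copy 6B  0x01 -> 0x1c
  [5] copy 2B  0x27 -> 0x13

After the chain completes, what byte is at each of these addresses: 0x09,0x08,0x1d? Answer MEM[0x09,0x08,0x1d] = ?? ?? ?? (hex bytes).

MEM[0x09,0x08,0x1d] = 37 d5 d6

#0 dst[0x20+4] := {0xff,0xd5,0x93,0xdf}
#1 dst[0x22+3] := {0x37,0x4e,0xcd}
#2 dst[0x06+4] := {0xde,0xff,0xd5,0x37}
#3 dst[0x1a+7] := {0xd5,0x37,0x95,0x5c,0x0e,0xbd,0xc4}
#4 dst[0x1c+6] := {0xf7,0xd6,0xda,0x79,0xff,0xde}
#5 dst[0x13+2] := {0x4e,0xcd}
query mem[0x09]=0x37, mem[0x08]=0xd5, mem[0x1d]=0xd6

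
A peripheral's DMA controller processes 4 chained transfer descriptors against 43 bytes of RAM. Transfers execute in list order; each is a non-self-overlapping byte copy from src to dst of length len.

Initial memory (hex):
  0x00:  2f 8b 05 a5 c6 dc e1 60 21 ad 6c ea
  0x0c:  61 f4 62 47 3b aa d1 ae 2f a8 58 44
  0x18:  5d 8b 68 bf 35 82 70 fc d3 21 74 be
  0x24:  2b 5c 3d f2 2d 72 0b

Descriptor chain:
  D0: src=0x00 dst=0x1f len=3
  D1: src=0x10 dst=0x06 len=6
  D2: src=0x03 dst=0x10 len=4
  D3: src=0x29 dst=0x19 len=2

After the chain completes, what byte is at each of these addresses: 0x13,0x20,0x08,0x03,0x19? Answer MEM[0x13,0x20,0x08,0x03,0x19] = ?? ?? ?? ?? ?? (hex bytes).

[0] 0x00->0x1f len=3 : 2f 8b 05
[1] 0x10->0x06 len=6 : 3b aa d1 ae 2f a8
[2] 0x03->0x10 len=4 : a5 c6 dc 3b
[3] 0x29->0x19 len=2 : 72 0b
query mem[0x13]=0x3b, mem[0x20]=0x8b, mem[0x08]=0xd1, mem[0x03]=0xa5, mem[0x19]=0x72

MEM[0x13,0x20,0x08,0x03,0x19] = 3b 8b d1 a5 72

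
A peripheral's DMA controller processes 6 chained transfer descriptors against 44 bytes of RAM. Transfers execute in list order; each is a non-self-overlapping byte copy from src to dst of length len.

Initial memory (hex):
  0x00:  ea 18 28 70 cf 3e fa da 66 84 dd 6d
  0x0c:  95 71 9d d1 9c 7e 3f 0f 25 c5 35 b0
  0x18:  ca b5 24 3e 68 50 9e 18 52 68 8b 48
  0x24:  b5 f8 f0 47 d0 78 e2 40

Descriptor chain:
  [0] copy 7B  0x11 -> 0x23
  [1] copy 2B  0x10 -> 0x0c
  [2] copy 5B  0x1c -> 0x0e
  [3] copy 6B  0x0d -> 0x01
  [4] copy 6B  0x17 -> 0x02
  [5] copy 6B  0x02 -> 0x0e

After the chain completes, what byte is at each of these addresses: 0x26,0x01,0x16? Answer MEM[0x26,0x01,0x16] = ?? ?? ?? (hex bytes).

D0: mem[0x23..0x29] <- [7e 3f 0f 25 c5 35 b0]
D1: mem[0x0c..0x0d] <- [9c 7e]
D2: mem[0x0e..0x12] <- [68 50 9e 18 52]
D3: mem[0x01..0x06] <- [7e 68 50 9e 18 52]
D4: mem[0x02..0x07] <- [b0 ca b5 24 3e 68]
D5: mem[0x0e..0x13] <- [b0 ca b5 24 3e 68]
query mem[0x26]=0x25, mem[0x01]=0x7e, mem[0x16]=0x35

MEM[0x26,0x01,0x16] = 25 7e 35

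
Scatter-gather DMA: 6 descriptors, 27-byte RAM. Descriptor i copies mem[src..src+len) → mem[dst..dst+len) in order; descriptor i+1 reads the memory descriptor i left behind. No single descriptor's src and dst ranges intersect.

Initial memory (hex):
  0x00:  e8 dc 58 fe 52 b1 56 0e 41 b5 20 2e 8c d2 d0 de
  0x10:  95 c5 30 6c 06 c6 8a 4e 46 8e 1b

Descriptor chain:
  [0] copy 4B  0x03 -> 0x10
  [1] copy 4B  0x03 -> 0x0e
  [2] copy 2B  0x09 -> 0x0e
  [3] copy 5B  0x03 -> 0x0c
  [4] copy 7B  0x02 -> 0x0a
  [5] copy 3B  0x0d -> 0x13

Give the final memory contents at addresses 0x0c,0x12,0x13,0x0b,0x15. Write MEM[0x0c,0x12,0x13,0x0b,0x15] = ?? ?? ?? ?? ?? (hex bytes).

MEM[0x0c,0x12,0x13,0x0b,0x15] = 52 b1 b1 fe 0e

[0] 0x03->0x10 len=4 : fe 52 b1 56
[1] 0x03->0x0e len=4 : fe 52 b1 56
[2] 0x09->0x0e len=2 : b5 20
[3] 0x03->0x0c len=5 : fe 52 b1 56 0e
[4] 0x02->0x0a len=7 : 58 fe 52 b1 56 0e 41
[5] 0x0d->0x13 len=3 : b1 56 0e
query mem[0x0c]=0x52, mem[0x12]=0xb1, mem[0x13]=0xb1, mem[0x0b]=0xfe, mem[0x15]=0x0e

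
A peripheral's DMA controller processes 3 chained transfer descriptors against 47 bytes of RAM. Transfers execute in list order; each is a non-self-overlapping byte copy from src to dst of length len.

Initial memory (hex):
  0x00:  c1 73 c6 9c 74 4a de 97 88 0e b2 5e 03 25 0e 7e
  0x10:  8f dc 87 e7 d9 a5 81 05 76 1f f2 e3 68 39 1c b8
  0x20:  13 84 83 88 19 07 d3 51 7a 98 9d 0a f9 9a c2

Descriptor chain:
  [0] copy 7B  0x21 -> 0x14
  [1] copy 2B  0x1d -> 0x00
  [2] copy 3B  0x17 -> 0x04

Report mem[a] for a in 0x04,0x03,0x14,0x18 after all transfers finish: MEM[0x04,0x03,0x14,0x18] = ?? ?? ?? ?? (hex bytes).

#0 dst[0x14+7] := {0x84,0x83,0x88,0x19,0x07,0xd3,0x51}
#1 dst[0x00+2] := {0x39,0x1c}
#2 dst[0x04+3] := {0x19,0x07,0xd3}
query mem[0x04]=0x19, mem[0x03]=0x9c, mem[0x14]=0x84, mem[0x18]=0x07

MEM[0x04,0x03,0x14,0x18] = 19 9c 84 07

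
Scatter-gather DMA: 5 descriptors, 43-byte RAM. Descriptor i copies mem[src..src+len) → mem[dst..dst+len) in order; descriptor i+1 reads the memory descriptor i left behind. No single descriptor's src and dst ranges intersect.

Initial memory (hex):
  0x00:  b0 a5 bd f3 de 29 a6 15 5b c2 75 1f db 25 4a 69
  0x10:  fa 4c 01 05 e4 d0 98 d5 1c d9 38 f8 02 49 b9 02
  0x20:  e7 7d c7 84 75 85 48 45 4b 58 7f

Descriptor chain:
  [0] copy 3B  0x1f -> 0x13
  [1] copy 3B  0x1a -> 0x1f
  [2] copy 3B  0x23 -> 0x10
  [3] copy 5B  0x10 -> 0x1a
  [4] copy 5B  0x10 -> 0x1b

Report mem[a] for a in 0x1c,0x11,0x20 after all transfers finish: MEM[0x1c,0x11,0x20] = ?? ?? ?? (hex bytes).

MEM[0x1c,0x11,0x20] = 75 75 f8

#0 dst[0x13+3] := {0x02,0xe7,0x7d}
#1 dst[0x1f+3] := {0x38,0xf8,0x02}
#2 dst[0x10+3] := {0x84,0x75,0x85}
#3 dst[0x1a+5] := {0x84,0x75,0x85,0x02,0xe7}
#4 dst[0x1b+5] := {0x84,0x75,0x85,0x02,0xe7}
query mem[0x1c]=0x75, mem[0x11]=0x75, mem[0x20]=0xf8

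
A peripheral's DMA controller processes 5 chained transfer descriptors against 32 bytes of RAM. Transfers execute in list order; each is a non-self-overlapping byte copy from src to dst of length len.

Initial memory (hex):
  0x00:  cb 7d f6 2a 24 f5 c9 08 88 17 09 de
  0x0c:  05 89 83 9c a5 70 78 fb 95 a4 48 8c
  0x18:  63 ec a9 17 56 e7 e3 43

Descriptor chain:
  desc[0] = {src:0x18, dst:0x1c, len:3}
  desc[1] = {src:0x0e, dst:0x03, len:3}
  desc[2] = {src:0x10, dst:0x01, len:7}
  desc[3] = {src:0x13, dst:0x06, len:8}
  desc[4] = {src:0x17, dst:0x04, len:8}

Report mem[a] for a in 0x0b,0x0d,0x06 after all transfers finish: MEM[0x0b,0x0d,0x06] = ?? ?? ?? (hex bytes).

[0] 0x18->0x1c len=3 : 63 ec a9
[1] 0x0e->0x03 len=3 : 83 9c a5
[2] 0x10->0x01 len=7 : a5 70 78 fb 95 a4 48
[3] 0x13->0x06 len=8 : fb 95 a4 48 8c 63 ec a9
[4] 0x17->0x04 len=8 : 8c 63 ec a9 17 63 ec a9
query mem[0x0b]=0xa9, mem[0x0d]=0xa9, mem[0x06]=0xec

MEM[0x0b,0x0d,0x06] = a9 a9 ec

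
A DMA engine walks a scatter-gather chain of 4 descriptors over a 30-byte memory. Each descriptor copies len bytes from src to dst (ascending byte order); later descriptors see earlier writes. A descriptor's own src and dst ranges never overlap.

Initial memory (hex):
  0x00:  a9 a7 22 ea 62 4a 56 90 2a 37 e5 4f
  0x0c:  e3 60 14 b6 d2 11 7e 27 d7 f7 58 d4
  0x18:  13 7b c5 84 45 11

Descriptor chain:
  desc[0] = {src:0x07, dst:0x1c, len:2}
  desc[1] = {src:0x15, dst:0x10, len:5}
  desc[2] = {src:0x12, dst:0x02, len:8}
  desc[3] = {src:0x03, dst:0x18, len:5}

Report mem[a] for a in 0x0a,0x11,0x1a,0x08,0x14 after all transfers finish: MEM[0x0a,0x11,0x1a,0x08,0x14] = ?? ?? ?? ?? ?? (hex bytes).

  after D0: wrote 2B at 0x1c = 902a
  after D1: wrote 5B at 0x10 = f758d4137b
  after D2: wrote 8B at 0x02 = d4137bf758d4137b
  after D3: wrote 5B at 0x18 = 137bf758d4
query mem[0x0a]=0xe5, mem[0x11]=0x58, mem[0x1a]=0xf7, mem[0x08]=0x13, mem[0x14]=0x7b

MEM[0x0a,0x11,0x1a,0x08,0x14] = e5 58 f7 13 7b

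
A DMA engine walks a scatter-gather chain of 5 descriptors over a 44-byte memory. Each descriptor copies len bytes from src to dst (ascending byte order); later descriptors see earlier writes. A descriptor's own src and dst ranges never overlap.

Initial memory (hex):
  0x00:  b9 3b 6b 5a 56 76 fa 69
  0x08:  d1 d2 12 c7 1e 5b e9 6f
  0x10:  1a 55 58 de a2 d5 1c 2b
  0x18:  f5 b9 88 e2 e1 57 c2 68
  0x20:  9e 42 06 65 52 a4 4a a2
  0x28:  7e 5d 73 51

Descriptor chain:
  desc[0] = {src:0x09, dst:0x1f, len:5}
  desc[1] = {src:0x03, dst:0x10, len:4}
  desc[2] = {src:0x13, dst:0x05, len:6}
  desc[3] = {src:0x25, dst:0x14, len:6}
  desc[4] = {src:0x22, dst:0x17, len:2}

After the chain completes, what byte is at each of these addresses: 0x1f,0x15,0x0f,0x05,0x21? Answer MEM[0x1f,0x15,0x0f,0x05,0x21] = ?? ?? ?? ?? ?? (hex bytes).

  after D0: wrote 5B at 0x1f = d212c71e5b
  after D1: wrote 4B at 0x10 = 5a5676fa
  after D2: wrote 6B at 0x05 = faa2d51c2bf5
  after D3: wrote 6B at 0x14 = a44aa27e5d73
  after D4: wrote 2B at 0x17 = 1e5b
query mem[0x1f]=0xd2, mem[0x15]=0x4a, mem[0x0f]=0x6f, mem[0x05]=0xfa, mem[0x21]=0xc7

MEM[0x1f,0x15,0x0f,0x05,0x21] = d2 4a 6f fa c7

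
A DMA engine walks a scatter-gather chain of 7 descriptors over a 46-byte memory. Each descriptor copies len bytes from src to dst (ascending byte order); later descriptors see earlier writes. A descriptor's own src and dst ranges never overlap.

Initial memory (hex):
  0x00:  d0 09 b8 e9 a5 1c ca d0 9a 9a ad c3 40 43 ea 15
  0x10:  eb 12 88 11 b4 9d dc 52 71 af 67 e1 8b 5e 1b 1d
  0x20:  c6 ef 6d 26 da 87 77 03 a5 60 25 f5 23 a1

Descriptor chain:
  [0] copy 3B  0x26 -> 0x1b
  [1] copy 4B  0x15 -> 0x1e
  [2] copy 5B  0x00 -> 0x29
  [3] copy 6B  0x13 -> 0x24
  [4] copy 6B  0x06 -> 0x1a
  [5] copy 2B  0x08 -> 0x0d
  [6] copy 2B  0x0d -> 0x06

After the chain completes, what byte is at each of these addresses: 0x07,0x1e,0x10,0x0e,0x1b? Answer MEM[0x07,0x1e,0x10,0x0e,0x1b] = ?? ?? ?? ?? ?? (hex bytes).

D0: mem[0x1b..0x1d] <- [77 03 a5]
D1: mem[0x1e..0x21] <- [9d dc 52 71]
D2: mem[0x29..0x2d] <- [d0 09 b8 e9 a5]
D3: mem[0x24..0x29] <- [11 b4 9d dc 52 71]
D4: mem[0x1a..0x1f] <- [ca d0 9a 9a ad c3]
D5: mem[0x0d..0x0e] <- [9a 9a]
D6: mem[0x06..0x07] <- [9a 9a]
query mem[0x07]=0x9a, mem[0x1e]=0xad, mem[0x10]=0xeb, mem[0x0e]=0x9a, mem[0x1b]=0xd0

MEM[0x07,0x1e,0x10,0x0e,0x1b] = 9a ad eb 9a d0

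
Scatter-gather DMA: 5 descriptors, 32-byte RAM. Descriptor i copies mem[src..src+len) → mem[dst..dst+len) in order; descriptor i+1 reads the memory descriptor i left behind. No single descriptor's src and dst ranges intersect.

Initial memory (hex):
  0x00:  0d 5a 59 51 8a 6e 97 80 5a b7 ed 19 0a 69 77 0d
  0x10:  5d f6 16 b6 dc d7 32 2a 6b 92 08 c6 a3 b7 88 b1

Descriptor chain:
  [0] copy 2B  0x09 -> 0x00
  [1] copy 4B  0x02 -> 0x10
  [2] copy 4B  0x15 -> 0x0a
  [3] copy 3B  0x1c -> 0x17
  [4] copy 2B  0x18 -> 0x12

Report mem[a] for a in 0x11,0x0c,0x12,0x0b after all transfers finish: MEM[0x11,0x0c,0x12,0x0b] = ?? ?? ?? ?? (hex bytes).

MEM[0x11,0x0c,0x12,0x0b] = 51 2a b7 32

  after D0: wrote 2B at 0x00 = b7ed
  after D1: wrote 4B at 0x10 = 59518a6e
  after D2: wrote 4B at 0x0a = d7322a6b
  after D3: wrote 3B at 0x17 = a3b788
  after D4: wrote 2B at 0x12 = b788
query mem[0x11]=0x51, mem[0x0c]=0x2a, mem[0x12]=0xb7, mem[0x0b]=0x32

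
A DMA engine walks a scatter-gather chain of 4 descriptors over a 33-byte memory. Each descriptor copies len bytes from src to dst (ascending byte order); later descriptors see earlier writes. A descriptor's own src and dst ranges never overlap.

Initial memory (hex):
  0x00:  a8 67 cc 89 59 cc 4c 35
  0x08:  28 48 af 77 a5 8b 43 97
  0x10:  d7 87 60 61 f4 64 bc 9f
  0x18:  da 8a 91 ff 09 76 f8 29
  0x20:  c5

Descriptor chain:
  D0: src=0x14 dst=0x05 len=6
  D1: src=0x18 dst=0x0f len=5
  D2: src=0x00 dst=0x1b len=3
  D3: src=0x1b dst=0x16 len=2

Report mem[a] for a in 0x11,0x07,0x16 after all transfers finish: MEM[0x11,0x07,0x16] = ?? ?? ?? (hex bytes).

#0 dst[0x05+6] := {0xf4,0x64,0xbc,0x9f,0xda,0x8a}
#1 dst[0x0f+5] := {0xda,0x8a,0x91,0xff,0x09}
#2 dst[0x1b+3] := {0xa8,0x67,0xcc}
#3 dst[0x16+2] := {0xa8,0x67}
query mem[0x11]=0x91, mem[0x07]=0xbc, mem[0x16]=0xa8

MEM[0x11,0x07,0x16] = 91 bc a8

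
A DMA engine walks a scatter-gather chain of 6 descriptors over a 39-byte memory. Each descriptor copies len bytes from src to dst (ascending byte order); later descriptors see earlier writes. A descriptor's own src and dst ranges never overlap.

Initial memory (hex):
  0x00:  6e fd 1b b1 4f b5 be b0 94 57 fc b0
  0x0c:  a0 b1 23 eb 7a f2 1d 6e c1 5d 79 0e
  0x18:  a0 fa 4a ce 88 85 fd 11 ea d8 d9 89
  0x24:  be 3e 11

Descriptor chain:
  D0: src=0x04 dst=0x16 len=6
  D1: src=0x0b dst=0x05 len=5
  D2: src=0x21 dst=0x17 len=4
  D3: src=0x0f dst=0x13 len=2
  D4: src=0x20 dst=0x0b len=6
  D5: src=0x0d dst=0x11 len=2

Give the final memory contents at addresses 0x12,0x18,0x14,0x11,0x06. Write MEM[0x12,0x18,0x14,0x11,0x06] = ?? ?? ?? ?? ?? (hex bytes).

MEM[0x12,0x18,0x14,0x11,0x06] = 89 d9 7a d9 a0

  after D0: wrote 6B at 0x16 = 4fb5beb09457
  after D1: wrote 5B at 0x05 = b0a0b123eb
  after D2: wrote 4B at 0x17 = d8d989be
  after D3: wrote 2B at 0x13 = eb7a
  after D4: wrote 6B at 0x0b = ead8d989be3e
  after D5: wrote 2B at 0x11 = d989
query mem[0x12]=0x89, mem[0x18]=0xd9, mem[0x14]=0x7a, mem[0x11]=0xd9, mem[0x06]=0xa0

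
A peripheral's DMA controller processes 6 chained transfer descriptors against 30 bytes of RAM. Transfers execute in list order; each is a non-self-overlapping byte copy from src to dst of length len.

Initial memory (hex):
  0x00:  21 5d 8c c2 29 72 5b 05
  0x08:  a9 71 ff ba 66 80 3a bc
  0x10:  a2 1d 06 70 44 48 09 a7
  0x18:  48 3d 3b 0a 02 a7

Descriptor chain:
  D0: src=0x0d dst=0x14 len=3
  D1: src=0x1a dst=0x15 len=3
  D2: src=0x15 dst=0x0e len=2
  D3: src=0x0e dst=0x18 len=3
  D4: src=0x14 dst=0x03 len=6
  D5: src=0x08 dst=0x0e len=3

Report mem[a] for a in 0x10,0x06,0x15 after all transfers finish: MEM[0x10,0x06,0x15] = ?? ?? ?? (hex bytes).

MEM[0x10,0x06,0x15] = ff 02 3b

  after D0: wrote 3B at 0x14 = 803abc
  after D1: wrote 3B at 0x15 = 3b0a02
  after D2: wrote 2B at 0x0e = 3b0a
  after D3: wrote 3B at 0x18 = 3b0aa2
  after D4: wrote 6B at 0x03 = 803b0a023b0a
  after D5: wrote 3B at 0x0e = 0a71ff
query mem[0x10]=0xff, mem[0x06]=0x02, mem[0x15]=0x3b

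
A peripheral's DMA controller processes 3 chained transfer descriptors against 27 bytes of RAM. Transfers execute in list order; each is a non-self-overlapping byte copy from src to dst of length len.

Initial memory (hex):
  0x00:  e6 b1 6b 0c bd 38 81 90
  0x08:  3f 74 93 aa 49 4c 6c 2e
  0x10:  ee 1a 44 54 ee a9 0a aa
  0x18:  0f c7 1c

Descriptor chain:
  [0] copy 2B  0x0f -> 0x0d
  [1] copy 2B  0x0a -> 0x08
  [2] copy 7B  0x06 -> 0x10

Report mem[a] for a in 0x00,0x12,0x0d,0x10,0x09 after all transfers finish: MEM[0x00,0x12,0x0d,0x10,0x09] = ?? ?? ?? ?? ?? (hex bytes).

MEM[0x00,0x12,0x0d,0x10,0x09] = e6 93 2e 81 aa

[0] 0x0f->0x0d len=2 : 2e ee
[1] 0x0a->0x08 len=2 : 93 aa
[2] 0x06->0x10 len=7 : 81 90 93 aa 93 aa 49
query mem[0x00]=0xe6, mem[0x12]=0x93, mem[0x0d]=0x2e, mem[0x10]=0x81, mem[0x09]=0xaa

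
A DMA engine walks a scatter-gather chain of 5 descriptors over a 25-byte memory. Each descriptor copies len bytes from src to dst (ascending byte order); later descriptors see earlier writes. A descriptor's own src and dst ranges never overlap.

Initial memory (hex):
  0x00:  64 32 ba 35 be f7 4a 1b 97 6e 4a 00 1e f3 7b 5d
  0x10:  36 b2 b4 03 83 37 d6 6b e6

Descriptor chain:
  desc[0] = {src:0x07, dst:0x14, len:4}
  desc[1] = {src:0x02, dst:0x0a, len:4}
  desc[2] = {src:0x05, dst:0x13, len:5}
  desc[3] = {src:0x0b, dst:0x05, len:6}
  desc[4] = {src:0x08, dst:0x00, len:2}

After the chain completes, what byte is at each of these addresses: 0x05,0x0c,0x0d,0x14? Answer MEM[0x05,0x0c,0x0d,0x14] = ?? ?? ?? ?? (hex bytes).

MEM[0x05,0x0c,0x0d,0x14] = 35 be f7 4a

  after D0: wrote 4B at 0x14 = 1b976e4a
  after D1: wrote 4B at 0x0a = ba35bef7
  after D2: wrote 5B at 0x13 = f74a1b976e
  after D3: wrote 6B at 0x05 = 35bef77b5d36
  after D4: wrote 2B at 0x00 = 7b5d
query mem[0x05]=0x35, mem[0x0c]=0xbe, mem[0x0d]=0xf7, mem[0x14]=0x4a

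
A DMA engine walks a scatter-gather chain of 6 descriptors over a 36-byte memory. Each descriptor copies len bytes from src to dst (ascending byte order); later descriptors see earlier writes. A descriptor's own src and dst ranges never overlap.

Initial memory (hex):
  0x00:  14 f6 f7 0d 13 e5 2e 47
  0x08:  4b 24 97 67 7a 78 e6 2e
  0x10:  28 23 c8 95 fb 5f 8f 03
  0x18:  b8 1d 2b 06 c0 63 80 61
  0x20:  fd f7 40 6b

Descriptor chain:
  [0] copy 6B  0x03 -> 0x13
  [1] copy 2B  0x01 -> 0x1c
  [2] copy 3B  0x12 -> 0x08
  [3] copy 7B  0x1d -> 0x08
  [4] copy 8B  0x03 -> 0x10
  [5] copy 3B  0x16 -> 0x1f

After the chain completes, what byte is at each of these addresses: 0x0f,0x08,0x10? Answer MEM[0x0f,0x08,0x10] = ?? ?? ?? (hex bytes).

[0] 0x03->0x13 len=6 : 0d 13 e5 2e 47 4b
[1] 0x01->0x1c len=2 : f6 f7
[2] 0x12->0x08 len=3 : c8 0d 13
[3] 0x1d->0x08 len=7 : f7 80 61 fd f7 40 6b
[4] 0x03->0x10 len=8 : 0d 13 e5 2e 47 f7 80 61
[5] 0x16->0x1f len=3 : 80 61 4b
query mem[0x0f]=0x2e, mem[0x08]=0xf7, mem[0x10]=0x0d

MEM[0x0f,0x08,0x10] = 2e f7 0d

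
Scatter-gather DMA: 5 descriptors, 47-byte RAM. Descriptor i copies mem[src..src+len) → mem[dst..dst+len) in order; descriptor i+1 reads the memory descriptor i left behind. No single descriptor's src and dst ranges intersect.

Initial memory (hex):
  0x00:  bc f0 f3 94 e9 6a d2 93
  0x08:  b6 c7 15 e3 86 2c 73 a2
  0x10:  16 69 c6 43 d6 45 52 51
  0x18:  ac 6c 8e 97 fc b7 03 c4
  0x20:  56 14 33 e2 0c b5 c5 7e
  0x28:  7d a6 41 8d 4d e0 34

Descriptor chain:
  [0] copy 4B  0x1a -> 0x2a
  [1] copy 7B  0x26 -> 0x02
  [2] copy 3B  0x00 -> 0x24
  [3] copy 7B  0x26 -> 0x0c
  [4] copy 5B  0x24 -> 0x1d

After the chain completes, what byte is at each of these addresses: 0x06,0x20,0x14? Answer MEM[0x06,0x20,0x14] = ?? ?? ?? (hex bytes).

MEM[0x06,0x20,0x14] = 8e 7e d6

  after D0: wrote 4B at 0x2a = 8e97fcb7
  after D1: wrote 7B at 0x02 = c57e7da68e97fc
  after D2: wrote 3B at 0x24 = bcf0c5
  after D3: wrote 7B at 0x0c = c57e7da68e97fc
  after D4: wrote 5B at 0x1d = bcf0c57e7d
query mem[0x06]=0x8e, mem[0x20]=0x7e, mem[0x14]=0xd6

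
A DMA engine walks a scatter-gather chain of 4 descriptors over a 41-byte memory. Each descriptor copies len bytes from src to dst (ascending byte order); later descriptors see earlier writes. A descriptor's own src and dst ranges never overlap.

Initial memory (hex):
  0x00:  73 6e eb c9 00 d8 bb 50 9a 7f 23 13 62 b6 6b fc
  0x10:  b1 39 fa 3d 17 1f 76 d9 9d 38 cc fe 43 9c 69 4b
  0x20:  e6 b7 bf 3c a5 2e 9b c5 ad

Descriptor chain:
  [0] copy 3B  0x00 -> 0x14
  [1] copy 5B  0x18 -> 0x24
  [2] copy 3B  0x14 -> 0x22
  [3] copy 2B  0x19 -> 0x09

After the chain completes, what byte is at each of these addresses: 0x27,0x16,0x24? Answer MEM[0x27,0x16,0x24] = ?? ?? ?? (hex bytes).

D0: mem[0x14..0x16] <- [73 6e eb]
D1: mem[0x24..0x28] <- [9d 38 cc fe 43]
D2: mem[0x22..0x24] <- [73 6e eb]
D3: mem[0x09..0x0a] <- [38 cc]
query mem[0x27]=0xfe, mem[0x16]=0xeb, mem[0x24]=0xeb

MEM[0x27,0x16,0x24] = fe eb eb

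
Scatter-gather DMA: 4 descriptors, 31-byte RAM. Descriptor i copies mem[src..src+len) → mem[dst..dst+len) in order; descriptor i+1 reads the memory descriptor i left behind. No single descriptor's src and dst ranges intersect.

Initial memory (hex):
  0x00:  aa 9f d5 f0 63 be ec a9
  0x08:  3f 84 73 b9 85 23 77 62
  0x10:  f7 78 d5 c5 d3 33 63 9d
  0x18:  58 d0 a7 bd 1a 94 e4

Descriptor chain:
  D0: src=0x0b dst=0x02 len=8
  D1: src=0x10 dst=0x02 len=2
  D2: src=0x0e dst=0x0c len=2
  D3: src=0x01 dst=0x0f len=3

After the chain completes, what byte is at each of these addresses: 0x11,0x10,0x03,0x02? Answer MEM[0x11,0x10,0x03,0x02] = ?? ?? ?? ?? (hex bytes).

MEM[0x11,0x10,0x03,0x02] = 78 f7 78 f7

  after D0: wrote 8B at 0x02 = b985237762f778d5
  after D1: wrote 2B at 0x02 = f778
  after D2: wrote 2B at 0x0c = 7762
  after D3: wrote 3B at 0x0f = 9ff778
query mem[0x11]=0x78, mem[0x10]=0xf7, mem[0x03]=0x78, mem[0x02]=0xf7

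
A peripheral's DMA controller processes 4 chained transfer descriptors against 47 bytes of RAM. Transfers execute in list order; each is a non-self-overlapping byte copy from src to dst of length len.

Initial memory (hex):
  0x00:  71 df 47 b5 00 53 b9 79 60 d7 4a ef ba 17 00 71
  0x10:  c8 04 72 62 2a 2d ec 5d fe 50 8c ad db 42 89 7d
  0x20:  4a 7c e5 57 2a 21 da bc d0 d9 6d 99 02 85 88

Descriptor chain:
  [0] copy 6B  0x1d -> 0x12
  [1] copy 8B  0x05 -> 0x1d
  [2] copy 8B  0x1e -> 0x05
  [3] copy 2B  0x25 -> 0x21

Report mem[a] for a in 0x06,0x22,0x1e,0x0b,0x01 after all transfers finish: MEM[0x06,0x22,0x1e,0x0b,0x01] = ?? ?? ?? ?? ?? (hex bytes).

D0: mem[0x12..0x17] <- [42 89 7d 4a 7c e5]
D1: mem[0x1d..0x24] <- [53 b9 79 60 d7 4a ef ba]
D2: mem[0x05..0x0c] <- [b9 79 60 d7 4a ef ba 21]
D3: mem[0x21..0x22] <- [21 da]
query mem[0x06]=0x79, mem[0x22]=0xda, mem[0x1e]=0xb9, mem[0x0b]=0xba, mem[0x01]=0xdf

MEM[0x06,0x22,0x1e,0x0b,0x01] = 79 da b9 ba df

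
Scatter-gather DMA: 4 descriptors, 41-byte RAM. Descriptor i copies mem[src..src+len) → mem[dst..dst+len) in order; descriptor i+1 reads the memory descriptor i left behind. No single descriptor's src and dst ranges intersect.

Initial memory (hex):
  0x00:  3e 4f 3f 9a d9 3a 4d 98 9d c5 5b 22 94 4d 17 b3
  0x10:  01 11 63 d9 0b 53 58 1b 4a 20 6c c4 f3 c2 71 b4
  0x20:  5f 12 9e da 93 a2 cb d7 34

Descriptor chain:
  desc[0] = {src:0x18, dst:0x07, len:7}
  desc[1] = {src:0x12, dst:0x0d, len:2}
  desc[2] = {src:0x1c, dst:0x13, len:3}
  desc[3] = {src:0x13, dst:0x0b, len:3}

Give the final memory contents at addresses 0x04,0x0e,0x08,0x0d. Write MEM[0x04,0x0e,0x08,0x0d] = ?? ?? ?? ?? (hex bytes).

#0 dst[0x07+7] := {0x4a,0x20,0x6c,0xc4,0xf3,0xc2,0x71}
#1 dst[0x0d+2] := {0x63,0xd9}
#2 dst[0x13+3] := {0xf3,0xc2,0x71}
#3 dst[0x0b+3] := {0xf3,0xc2,0x71}
query mem[0x04]=0xd9, mem[0x0e]=0xd9, mem[0x08]=0x20, mem[0x0d]=0x71

MEM[0x04,0x0e,0x08,0x0d] = d9 d9 20 71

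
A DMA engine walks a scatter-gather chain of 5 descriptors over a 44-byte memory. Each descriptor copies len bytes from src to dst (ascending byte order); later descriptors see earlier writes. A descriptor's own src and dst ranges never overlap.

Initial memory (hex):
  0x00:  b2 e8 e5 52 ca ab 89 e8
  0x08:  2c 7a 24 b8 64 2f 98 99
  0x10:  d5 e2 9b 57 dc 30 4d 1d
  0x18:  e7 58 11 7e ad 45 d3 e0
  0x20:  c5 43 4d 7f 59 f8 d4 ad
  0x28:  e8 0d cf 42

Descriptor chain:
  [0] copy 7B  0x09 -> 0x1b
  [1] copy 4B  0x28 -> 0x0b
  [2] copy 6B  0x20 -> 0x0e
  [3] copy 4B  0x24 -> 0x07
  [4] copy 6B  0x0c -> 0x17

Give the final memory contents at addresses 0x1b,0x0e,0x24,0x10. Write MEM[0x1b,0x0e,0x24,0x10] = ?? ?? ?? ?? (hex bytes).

  after D0: wrote 7B at 0x1b = 7a24b8642f9899
  after D1: wrote 4B at 0x0b = e80dcf42
  after D2: wrote 6B at 0x0e = 98994d7f59f8
  after D3: wrote 4B at 0x07 = 59f8d4ad
  after D4: wrote 6B at 0x17 = 0dcf98994d7f
query mem[0x1b]=0x4d, mem[0x0e]=0x98, mem[0x24]=0x59, mem[0x10]=0x4d

MEM[0x1b,0x0e,0x24,0x10] = 4d 98 59 4d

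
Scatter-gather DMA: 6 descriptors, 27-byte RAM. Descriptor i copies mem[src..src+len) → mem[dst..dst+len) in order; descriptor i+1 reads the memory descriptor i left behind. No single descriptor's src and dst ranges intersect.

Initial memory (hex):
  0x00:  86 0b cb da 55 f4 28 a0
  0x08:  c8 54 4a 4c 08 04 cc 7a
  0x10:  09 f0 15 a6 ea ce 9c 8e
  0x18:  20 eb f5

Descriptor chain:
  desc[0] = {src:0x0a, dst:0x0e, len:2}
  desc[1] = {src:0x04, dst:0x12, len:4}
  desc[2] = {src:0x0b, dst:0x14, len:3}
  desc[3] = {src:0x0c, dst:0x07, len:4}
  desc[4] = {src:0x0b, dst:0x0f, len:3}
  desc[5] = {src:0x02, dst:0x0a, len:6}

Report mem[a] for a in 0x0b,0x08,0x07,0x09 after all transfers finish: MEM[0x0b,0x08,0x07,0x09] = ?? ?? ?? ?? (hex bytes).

  after D0: wrote 2B at 0x0e = 4a4c
  after D1: wrote 4B at 0x12 = 55f428a0
  after D2: wrote 3B at 0x14 = 4c0804
  after D3: wrote 4B at 0x07 = 08044a4c
  after D4: wrote 3B at 0x0f = 4c0804
  after D5: wrote 6B at 0x0a = cbda55f42808
query mem[0x0b]=0xda, mem[0x08]=0x04, mem[0x07]=0x08, mem[0x09]=0x4a

MEM[0x0b,0x08,0x07,0x09] = da 04 08 4a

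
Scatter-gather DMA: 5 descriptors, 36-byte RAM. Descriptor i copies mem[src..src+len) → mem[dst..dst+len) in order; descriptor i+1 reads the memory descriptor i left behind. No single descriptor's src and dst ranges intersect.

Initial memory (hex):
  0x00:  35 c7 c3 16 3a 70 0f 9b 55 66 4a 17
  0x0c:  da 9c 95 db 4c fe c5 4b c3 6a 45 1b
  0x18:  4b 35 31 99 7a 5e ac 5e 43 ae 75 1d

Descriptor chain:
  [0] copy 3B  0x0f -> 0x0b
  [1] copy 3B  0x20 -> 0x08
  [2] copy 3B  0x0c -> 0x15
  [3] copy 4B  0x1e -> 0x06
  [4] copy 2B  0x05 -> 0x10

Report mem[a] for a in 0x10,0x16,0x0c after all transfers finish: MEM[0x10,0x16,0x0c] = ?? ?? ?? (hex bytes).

[0] 0x0f->0x0b len=3 : db 4c fe
[1] 0x20->0x08 len=3 : 43 ae 75
[2] 0x0c->0x15 len=3 : 4c fe 95
[3] 0x1e->0x06 len=4 : ac 5e 43 ae
[4] 0x05->0x10 len=2 : 70 ac
query mem[0x10]=0x70, mem[0x16]=0xfe, mem[0x0c]=0x4c

MEM[0x10,0x16,0x0c] = 70 fe 4c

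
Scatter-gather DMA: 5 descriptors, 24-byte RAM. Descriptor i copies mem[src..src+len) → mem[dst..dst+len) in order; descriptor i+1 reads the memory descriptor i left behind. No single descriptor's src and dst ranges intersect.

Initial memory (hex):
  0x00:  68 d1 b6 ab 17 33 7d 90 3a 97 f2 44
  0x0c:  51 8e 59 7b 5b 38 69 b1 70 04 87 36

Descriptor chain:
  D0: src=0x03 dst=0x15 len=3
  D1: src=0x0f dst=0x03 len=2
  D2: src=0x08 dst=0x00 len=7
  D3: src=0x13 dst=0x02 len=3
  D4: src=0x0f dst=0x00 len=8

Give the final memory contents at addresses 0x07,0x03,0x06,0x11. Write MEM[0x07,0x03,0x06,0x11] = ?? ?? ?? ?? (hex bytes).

MEM[0x07,0x03,0x06,0x11] = 17 69 ab 38

#0 dst[0x15+3] := {0xab,0x17,0x33}
#1 dst[0x03+2] := {0x7b,0x5b}
#2 dst[0x00+7] := {0x3a,0x97,0xf2,0x44,0x51,0x8e,0x59}
#3 dst[0x02+3] := {0xb1,0x70,0xab}
#4 dst[0x00+8] := {0x7b,0x5b,0x38,0x69,0xb1,0x70,0xab,0x17}
query mem[0x07]=0x17, mem[0x03]=0x69, mem[0x06]=0xab, mem[0x11]=0x38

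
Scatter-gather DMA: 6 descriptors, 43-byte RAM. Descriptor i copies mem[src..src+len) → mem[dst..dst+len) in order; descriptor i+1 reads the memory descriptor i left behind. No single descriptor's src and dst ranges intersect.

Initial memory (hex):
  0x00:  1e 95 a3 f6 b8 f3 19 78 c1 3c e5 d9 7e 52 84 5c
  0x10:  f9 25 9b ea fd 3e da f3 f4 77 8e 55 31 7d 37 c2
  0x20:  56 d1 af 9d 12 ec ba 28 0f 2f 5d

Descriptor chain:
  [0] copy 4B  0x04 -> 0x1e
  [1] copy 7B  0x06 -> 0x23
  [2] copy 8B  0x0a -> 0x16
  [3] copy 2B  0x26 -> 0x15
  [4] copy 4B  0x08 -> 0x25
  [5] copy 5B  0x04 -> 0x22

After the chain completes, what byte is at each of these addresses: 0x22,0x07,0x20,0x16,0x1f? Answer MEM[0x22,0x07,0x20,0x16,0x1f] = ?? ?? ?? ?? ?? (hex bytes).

#0 dst[0x1e+4] := {0xb8,0xf3,0x19,0x78}
#1 dst[0x23+7] := {0x19,0x78,0xc1,0x3c,0xe5,0xd9,0x7e}
#2 dst[0x16+8] := {0xe5,0xd9,0x7e,0x52,0x84,0x5c,0xf9,0x25}
#3 dst[0x15+2] := {0x3c,0xe5}
#4 dst[0x25+4] := {0xc1,0x3c,0xe5,0xd9}
#5 dst[0x22+5] := {0xb8,0xf3,0x19,0x78,0xc1}
query mem[0x22]=0xb8, mem[0x07]=0x78, mem[0x20]=0x19, mem[0x16]=0xe5, mem[0x1f]=0xf3

MEM[0x22,0x07,0x20,0x16,0x1f] = b8 78 19 e5 f3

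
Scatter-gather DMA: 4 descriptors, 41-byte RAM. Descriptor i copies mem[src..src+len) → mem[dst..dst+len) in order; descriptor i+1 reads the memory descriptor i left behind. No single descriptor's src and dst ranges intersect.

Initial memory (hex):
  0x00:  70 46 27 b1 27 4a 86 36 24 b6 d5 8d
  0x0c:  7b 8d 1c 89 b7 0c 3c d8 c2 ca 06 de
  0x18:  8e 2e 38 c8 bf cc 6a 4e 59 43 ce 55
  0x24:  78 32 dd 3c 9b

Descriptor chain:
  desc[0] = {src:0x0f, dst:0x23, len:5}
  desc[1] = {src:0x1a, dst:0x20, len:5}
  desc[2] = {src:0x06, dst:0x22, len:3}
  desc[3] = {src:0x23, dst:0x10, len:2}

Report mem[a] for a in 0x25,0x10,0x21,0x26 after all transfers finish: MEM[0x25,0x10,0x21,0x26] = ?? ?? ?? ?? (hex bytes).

[0] 0x0f->0x23 len=5 : 89 b7 0c 3c d8
[1] 0x1a->0x20 len=5 : 38 c8 bf cc 6a
[2] 0x06->0x22 len=3 : 86 36 24
[3] 0x23->0x10 len=2 : 36 24
query mem[0x25]=0x0c, mem[0x10]=0x36, mem[0x21]=0xc8, mem[0x26]=0x3c

MEM[0x25,0x10,0x21,0x26] = 0c 36 c8 3c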